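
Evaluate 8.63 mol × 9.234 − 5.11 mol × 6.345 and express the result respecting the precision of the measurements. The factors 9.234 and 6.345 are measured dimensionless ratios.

47.3 mol

8.63 × 9.234 = 79.68942 → 79.7 mol (3 s.f., last digit at the 10^-1 place).
5.11 × 6.345 = 32.42295 → 32.4 mol (3 s.f., last digit at the 10^-1 place).
Difference: 47.26647 mol; keep the coarser place, 10^-1.
Result: 47.3 mol.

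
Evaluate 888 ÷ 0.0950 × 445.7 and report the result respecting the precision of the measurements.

4.17 × 10^6

888 ÷ 0.0950 × 445.7 = 4166122.10526…
Multiplication/division keeps the fewest significant figures: 888 → 3 s.f., 0.0950 → 3 s.f., 445.7 → 4 s.f.; limit is 3.
Rounded to 3 significant figures: 4.17 × 10^6.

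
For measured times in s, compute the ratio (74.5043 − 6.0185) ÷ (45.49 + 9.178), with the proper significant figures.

74.5043 − 6.0185 = 68.4858, limited to 4 d.p. → 6 s.f.; 45.49 + 9.178 = 54.668, limited to 2 d.p. → 4 s.f.
Carrying full precision, 68.4858 ÷ 54.668 = 1.25275846931…; keep min(6, 4) = 4 s.f.
Rounded to 4 significant figures: 1.253.

1.253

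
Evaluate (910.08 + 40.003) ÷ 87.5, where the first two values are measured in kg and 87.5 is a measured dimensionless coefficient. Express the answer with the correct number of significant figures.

10.9 kg

910.08 kg + 40.003 kg = 950.083 kg; the sum is limited to 2 decimal places (5 s.f.).
Carrying full precision, 950.083 ÷ 87.5 = 10.8580914286… kg; 87.5 has 3 s.f., so the result keeps min(5, 3) = 3 s.f.
Rounded to 3 significant figures: 10.9 kg.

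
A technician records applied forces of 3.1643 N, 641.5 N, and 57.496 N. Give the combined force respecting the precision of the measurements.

3.1643 N + 641.5 N + 57.496 N = 702.1603 N.
Addition/subtraction keeps the fewest decimal places: 3.1643 → 4 decimal places, 641.5 → 1 decimal place, 57.496 → 3 decimal places; limit is 1.
Rounded to 1 decimal place: 702.2 N.

702.2 N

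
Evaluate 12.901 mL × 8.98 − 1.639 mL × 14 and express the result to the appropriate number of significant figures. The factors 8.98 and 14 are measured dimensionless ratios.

93 mL

12.901 × 8.98 = 115.85098 → 116 mL (3 s.f., last digit at the 10^0 place).
1.639 × 14 = 22.946 → 23 mL (2 s.f., last digit at the 10^0 place).
Difference: 92.90498 mL; keep the coarser place, 10^0.
Result: 93 mL.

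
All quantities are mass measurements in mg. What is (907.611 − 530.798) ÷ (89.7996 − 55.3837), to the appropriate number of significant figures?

907.611 − 530.798 = 376.813, limited to 3 d.p. → 6 s.f.; 89.7996 − 55.3837 = 34.4159, limited to 4 d.p. → 6 s.f.
Carrying full precision, 376.813 ÷ 34.4159 = 10.9488056393…; keep min(6, 6) = 6 s.f.
Rounded to 6 significant figures: 10.9488.

10.9488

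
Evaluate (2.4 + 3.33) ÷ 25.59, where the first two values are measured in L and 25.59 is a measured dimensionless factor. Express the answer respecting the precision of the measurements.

0.22 L

2.4 L + 3.33 L = 5.73 L; the sum is limited to 1 decimal place (2 s.f.).
Carrying full precision, 5.73 ÷ 25.59 = 0.223915592028… L; 25.59 has 4 s.f., so the result keeps min(2, 4) = 2 s.f.
Rounded to 2 significant figures: 0.22 L.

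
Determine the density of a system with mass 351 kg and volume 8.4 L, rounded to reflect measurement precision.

42 kg/L

density = 351 kg ÷ 8.4 L = 41.7857142857… kg/L.
351 has 3 significant figures; 8.4 has 2.
Division/multiplication keeps the fewest: 2 significant figures.
Rounded: 42 kg/L.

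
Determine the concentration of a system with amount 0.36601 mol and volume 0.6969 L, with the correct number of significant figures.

concentration = 0.36601 mol ÷ 0.6969 L = 0.525197302339… mol/L.
0.36601 has 5 significant figures; 0.6969 has 4.
Division/multiplication keeps the fewest: 4 significant figures.
Rounded: 0.5252 mol/L.

0.5252 mol/L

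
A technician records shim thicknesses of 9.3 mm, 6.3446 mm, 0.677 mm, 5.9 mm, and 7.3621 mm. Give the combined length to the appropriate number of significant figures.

29.6 mm

9.3 mm + 6.3446 mm + 0.677 mm + 5.9 mm + 7.3621 mm = 29.5837 mm.
Addition/subtraction keeps the fewest decimal places: 9.3 → 1 decimal place, 6.3446 → 4 decimal places, 0.677 → 3 decimal places, 5.9 → 1 decimal place, 7.3621 → 4 decimal places; limit is 1.
Rounded to 1 decimal place: 29.6 mm.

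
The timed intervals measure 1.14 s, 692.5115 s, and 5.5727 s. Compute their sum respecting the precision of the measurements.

699.22 s

1.14 s + 692.5115 s + 5.5727 s = 699.2242 s.
Addition/subtraction keeps the fewest decimal places: 1.14 → 2 decimal places, 692.5115 → 4 decimal places, 5.5727 → 4 decimal places; limit is 2.
Rounded to 2 decimal places: 699.22 s.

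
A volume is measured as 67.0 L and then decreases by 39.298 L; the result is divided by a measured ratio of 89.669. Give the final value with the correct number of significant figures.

0.309 L

67.0 L − 39.298 L = 27.702 L; the difference is limited to 1 decimal place (3 s.f.).
Carrying full precision, 27.702 ÷ 89.669 = 0.308936198686… L; 89.669 has 5 s.f., so the result keeps min(3, 5) = 3 s.f.
Rounded to 3 significant figures: 0.309 L.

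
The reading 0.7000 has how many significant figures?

0.7000: leading zeros are not significant; trailing zeros after a decimal point are significant.

4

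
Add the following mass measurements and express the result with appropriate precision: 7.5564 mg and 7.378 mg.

7.5564 mg + 7.378 mg = 14.9344 mg.
Addition/subtraction keeps the fewest decimal places: 7.5564 → 4 decimal places, 7.378 → 3 decimal places; limit is 3.
Rounded to 3 decimal places: 14.934 mg.

14.934 mg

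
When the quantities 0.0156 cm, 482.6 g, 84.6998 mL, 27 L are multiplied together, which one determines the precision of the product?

27 L

0.0156 cm → 3 s.f.; 482.6 g → 4 s.f.; 84.6998 mL → 6 s.f.; 27 L → 2 s.f.
The fewest is 2 significant figures, from 27 L.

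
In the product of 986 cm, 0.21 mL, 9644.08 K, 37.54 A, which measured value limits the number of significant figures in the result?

0.21 mL

986 cm → 3 s.f.; 0.21 mL → 2 s.f.; 9644.08 K → 6 s.f.; 37.54 A → 4 s.f.
The fewest is 2 significant figures, from 0.21 mL.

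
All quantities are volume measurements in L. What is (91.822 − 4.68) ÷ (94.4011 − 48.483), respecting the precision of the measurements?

91.822 − 4.68 = 87.142, limited to 2 d.p. → 4 s.f.; 94.4011 − 48.483 = 45.9181, limited to 3 d.p. → 5 s.f.
Carrying full precision, 87.142 ÷ 45.9181 = 1.89777016035…; keep min(4, 5) = 4 s.f.
Rounded to 4 significant figures: 1.898.

1.898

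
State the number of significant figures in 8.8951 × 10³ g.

5

8.8951 × 10³: in scientific notation every digit of the coefficient is significant.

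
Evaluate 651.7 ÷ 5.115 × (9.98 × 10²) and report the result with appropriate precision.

1.27 × 10⁵

651.7 ÷ 5.115 × (9.98 × 10²) = 127154.760508…
Multiplication/division keeps the fewest significant figures: 651.7 → 4 s.f., 5.115 → 4 s.f., 9.98 × 10² → 3 s.f.; limit is 3.
Rounded to 3 significant figures: 1.27 × 10⁵.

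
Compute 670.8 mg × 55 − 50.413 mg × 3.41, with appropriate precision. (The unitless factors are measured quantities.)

3.7 × 10^4 mg

670.8 × 55 = 36894 → 3.7 × 10^4 mg (2 s.f., last digit at the 10^3 place).
50.413 × 3.41 = 171.90833 → 172 mg (3 s.f., last digit at the 10^0 place).
Difference: 36722.09167 mg; keep the coarser place, 10^3.
Result: 3.7 × 10^4 mg.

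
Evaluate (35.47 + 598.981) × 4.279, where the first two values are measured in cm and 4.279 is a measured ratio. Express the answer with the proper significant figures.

2715 cm

35.47 cm + 598.981 cm = 634.451 cm; the sum is limited to 2 decimal places (5 s.f.).
Carrying full precision, 634.451 × 4.279 = 2714.815829 cm; 4.279 has 4 s.f., so the result keeps min(5, 4) = 4 s.f.
Rounded to 4 significant figures: 2715 cm.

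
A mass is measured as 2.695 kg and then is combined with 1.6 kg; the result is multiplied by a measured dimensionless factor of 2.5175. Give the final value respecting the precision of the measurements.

11 kg

2.695 kg + 1.6 kg = 4.295 kg; the sum is limited to 1 decimal place (2 s.f.).
Carrying full precision, 4.295 × 2.5175 = 10.8126625 kg; 2.5175 has 5 s.f., so the result keeps min(2, 5) = 2 s.f.
Rounded to 2 significant figures: 11 kg.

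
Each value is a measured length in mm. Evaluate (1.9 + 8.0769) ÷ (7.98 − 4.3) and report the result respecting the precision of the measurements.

2.7

1.9 + 8.0769 = 9.9769, limited to 1 d.p. → 3 s.f.; 7.98 − 4.3 = 3.68, limited to 1 d.p. → 2 s.f.
Carrying full precision, 9.9769 ÷ 3.68 = 2.71111413043…; keep min(3, 2) = 2 s.f.
Rounded to 2 significant figures: 2.7.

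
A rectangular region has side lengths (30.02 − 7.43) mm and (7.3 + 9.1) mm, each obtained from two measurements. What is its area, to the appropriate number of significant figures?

3.70 × 10^2 mm²

30.02 − 7.43 = 22.59, limited to 2 d.p. → 4 s.f.; 7.3 + 9.1 = 16.4, limited to 1 d.p. → 3 s.f.
Carrying full precision, 22.59 × 16.4 = 370.476; keep min(4, 3) = 3 s.f.
Rounded to 3 significant figures: 3.70 × 10^2 mm².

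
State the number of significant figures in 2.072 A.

2.072: zeros between nonzero digits are significant.

4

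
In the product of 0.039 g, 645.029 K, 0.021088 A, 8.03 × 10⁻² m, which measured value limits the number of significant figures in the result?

0.039 g

0.039 g → 2 s.f.; 645.029 K → 6 s.f.; 0.021088 A → 5 s.f.; 8.03 × 10⁻² m → 3 s.f.
The fewest is 2 significant figures, from 0.039 g.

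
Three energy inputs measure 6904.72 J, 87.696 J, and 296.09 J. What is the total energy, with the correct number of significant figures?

6904.72 J + 87.696 J + 296.09 J = 7288.506 J.
Addition/subtraction keeps the fewest decimal places: 6904.72 → 2 decimal places, 87.696 → 3 decimal places, 296.09 → 2 decimal places; limit is 2.
Rounded to 2 decimal places: 7288.51 J.

7288.51 J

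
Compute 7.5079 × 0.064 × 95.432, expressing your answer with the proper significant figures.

46

7.5079 × 0.064 × 95.432 = 45.8556104192
Multiplication/division keeps the fewest significant figures: 7.5079 → 5 s.f., 0.064 → 2 s.f., 95.432 → 5 s.f.; limit is 2.
Rounded to 2 significant figures: 46.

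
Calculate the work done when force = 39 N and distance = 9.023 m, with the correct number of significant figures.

work done = 39 N × 9.023 m = 351.897 J.
39 has 2 significant figures; 9.023 has 4.
Division/multiplication keeps the fewest: 2 significant figures.
Rounded: 3.5 × 10² J.

3.5 × 10² J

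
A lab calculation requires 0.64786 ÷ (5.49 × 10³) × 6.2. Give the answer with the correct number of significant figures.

7.3 × 10⁻⁴

0.64786 ÷ (5.49 × 10³) × 6.2 = 0.000731645173042…
Multiplication/division keeps the fewest significant figures: 0.64786 → 5 s.f., 5.49 × 10³ → 3 s.f., 6.2 → 2 s.f.; limit is 2.
Rounded to 2 significant figures: 7.3 × 10⁻⁴.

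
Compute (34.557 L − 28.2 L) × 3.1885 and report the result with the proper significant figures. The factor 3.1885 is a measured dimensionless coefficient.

34.557 L − 28.2 L = 6.357 L; the difference is limited to 1 decimal place (2 s.f.).
Carrying full precision, 6.357 × 3.1885 = 20.2692945 L; 3.1885 has 5 s.f., so the result keeps min(2, 5) = 2 s.f.
Rounded to 2 significant figures: 2.0 × 10¹ L.

2.0 × 10¹ L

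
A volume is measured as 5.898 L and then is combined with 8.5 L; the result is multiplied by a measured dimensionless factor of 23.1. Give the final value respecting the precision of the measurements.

333 L

5.898 L + 8.5 L = 14.398 L; the sum is limited to 1 decimal place (3 s.f.).
Carrying full precision, 14.398 × 23.1 = 332.5938 L; 23.1 has 3 s.f., so the result keeps min(3, 3) = 3 s.f.
Rounded to 3 significant figures: 333 L.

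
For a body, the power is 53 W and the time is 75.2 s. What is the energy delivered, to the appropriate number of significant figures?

4.0 × 10³ J

energy delivered = 53 W × 75.2 s = 3985.6 J.
53 has 2 significant figures; 75.2 has 3.
Division/multiplication keeps the fewest: 2 significant figures.
Rounded: 4.0 × 10³ J.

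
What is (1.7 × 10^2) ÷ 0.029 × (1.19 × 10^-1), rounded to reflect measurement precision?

7.0 × 10^2

(1.7 × 10^2) ÷ 0.029 × (1.19 × 10^-1) = 697.586206897…
Multiplication/division keeps the fewest significant figures: 1.7 × 10^2 → 2 s.f., 0.029 → 2 s.f., 1.19 × 10^-1 → 3 s.f.; limit is 2.
Rounded to 2 significant figures: 7.0 × 10^2.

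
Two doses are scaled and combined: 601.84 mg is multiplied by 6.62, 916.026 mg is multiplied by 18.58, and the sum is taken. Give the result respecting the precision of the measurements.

601.84 × 6.62 = 3984.1808 → 3.98 × 10³ mg (3 s.f., last digit at the 10^1 place).
916.026 × 18.58 = 17019.76308 → 1.702 × 10⁴ mg (4 s.f., last digit at the 10^1 place).
Sum: 21003.94388 mg; keep the coarser place, 10^1.
Result: 2.100 × 10⁴ mg.

2.100 × 10⁴ mg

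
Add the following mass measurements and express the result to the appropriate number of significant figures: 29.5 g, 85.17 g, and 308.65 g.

423.3 g

29.5 g + 85.17 g + 308.65 g = 423.32 g.
Addition/subtraction keeps the fewest decimal places: 29.5 → 1 decimal place, 85.17 → 2 decimal places, 308.65 → 2 decimal places; limit is 1.
Rounded to 1 decimal place: 423.3 g.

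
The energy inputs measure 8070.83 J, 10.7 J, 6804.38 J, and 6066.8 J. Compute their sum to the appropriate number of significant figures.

20952.7 J

8070.83 J + 10.7 J + 6804.38 J + 6066.8 J = 20952.71 J.
Addition/subtraction keeps the fewest decimal places: 8070.83 → 2 decimal places, 10.7 → 1 decimal place, 6804.38 → 2 decimal places, 6066.8 → 1 decimal place; limit is 1.
Rounded to 1 decimal place: 20952.7 J.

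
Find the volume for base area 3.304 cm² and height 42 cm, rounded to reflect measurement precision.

1.4 × 10² cm³

volume = 3.304 cm² × 42 cm = 138.768 cm³.
3.304 has 4 significant figures; 42 has 2.
Division/multiplication keeps the fewest: 2 significant figures.
Rounded: 1.4 × 10² cm³.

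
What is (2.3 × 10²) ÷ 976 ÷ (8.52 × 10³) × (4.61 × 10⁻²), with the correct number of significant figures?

(2.3 × 10²) ÷ 976 ÷ (8.52 × 10³) × (4.61 × 10⁻²) = 0.00000127508562303…
Multiplication/division keeps the fewest significant figures: 2.3 × 10² → 2 s.f., 976 → 3 s.f., 8.52 × 10³ → 3 s.f., 4.61 × 10⁻² → 3 s.f.; limit is 2.
Rounded to 2 significant figures: 1.3 × 10⁻⁶.

1.3 × 10⁻⁶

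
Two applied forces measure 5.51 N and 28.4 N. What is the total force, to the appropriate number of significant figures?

5.51 N + 28.4 N = 33.91 N.
Addition/subtraction keeps the fewest decimal places: 5.51 → 2 decimal places, 28.4 → 1 decimal place; limit is 1.
Rounded to 1 decimal place: 33.9 N.

33.9 N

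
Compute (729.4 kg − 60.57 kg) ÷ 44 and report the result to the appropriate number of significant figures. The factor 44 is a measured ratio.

729.4 kg − 60.57 kg = 668.83 kg; the difference is limited to 1 decimal place (4 s.f.).
Carrying full precision, 668.83 ÷ 44 = 15.2006818182… kg; 44 has 2 s.f., so the result keeps min(4, 2) = 2 s.f.
Rounded to 2 significant figures: 15 kg.

15 kg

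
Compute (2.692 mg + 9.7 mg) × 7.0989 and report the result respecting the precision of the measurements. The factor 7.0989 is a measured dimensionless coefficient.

2.692 mg + 9.7 mg = 12.392 mg; the sum is limited to 1 decimal place (3 s.f.).
Carrying full precision, 12.392 × 7.0989 = 87.9695688 mg; 7.0989 has 5 s.f., so the result keeps min(3, 5) = 3 s.f.
Rounded to 3 significant figures: 88.0 mg.

88.0 mg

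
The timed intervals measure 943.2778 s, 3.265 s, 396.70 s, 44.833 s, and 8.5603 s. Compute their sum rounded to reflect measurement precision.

943.2778 s + 3.265 s + 396.70 s + 44.833 s + 8.5603 s = 1396.6361 s.
Addition/subtraction keeps the fewest decimal places: 943.2778 → 4 decimal places, 3.265 → 3 decimal places, 396.70 → 2 decimal places, 44.833 → 3 decimal places, 8.5603 → 4 decimal places; limit is 2.
Rounded to 2 decimal places: 1396.64 s.

1396.64 s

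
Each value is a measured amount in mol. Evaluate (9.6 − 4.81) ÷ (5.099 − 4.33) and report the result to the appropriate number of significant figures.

6.2

9.6 − 4.81 = 4.79, limited to 1 d.p. → 2 s.f.; 5.099 − 4.33 = 0.769, limited to 2 d.p. → 2 s.f.
Carrying full precision, 4.79 ÷ 0.769 = 6.2288686606…; keep min(2, 2) = 2 s.f.
Rounded to 2 significant figures: 6.2.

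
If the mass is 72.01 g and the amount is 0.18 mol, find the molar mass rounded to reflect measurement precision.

4.0 × 10² g/mol

molar mass = 72.01 g ÷ 0.18 mol = 400.055555556… g/mol.
72.01 has 4 significant figures; 0.18 has 2.
Division/multiplication keeps the fewest: 2 significant figures.
Rounded: 4.0 × 10² g/mol.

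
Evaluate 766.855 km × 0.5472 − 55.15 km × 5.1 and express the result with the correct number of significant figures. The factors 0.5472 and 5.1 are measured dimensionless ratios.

766.855 × 0.5472 = 419.623056 → 419.6 km (4 s.f., last digit at the 10^-1 place).
55.15 × 5.1 = 281.265 → 2.8 × 10^2 km (2 s.f., last digit at the 10^1 place).
Difference: 138.358056 km; keep the coarser place, 10^1.
Result: 1.4 × 10^2 km.

1.4 × 10^2 km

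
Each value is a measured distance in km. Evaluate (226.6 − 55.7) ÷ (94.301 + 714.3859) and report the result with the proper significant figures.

0.2113

226.6 − 55.7 = 170.9, limited to 1 d.p. → 4 s.f.; 94.301 + 714.3859 = 808.6869, limited to 3 d.p. → 6 s.f.
Carrying full precision, 170.9 ÷ 808.6869 = 0.211330244128…; keep min(4, 6) = 4 s.f.
Rounded to 4 significant figures: 0.2113.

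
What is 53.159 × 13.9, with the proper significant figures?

53.159 × 13.9 = 738.9101
Multiplication/division keeps the fewest significant figures: 53.159 → 5 s.f., 13.9 → 3 s.f.; limit is 3.
Rounded to 3 significant figures: 739.

739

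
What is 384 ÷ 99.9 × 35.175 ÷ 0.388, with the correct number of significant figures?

384 ÷ 99.9 × 35.175 ÷ 0.388 = 348.472183524…
Multiplication/division keeps the fewest significant figures: 384 → 3 s.f., 99.9 → 3 s.f., 35.175 → 5 s.f., 0.388 → 3 s.f.; limit is 3.
Rounded to 3 significant figures: 348.

348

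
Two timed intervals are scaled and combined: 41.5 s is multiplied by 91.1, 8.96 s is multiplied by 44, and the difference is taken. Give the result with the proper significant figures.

41.5 × 91.1 = 3780.65 → 3.78 × 10³ s (3 s.f., last digit at the 10^1 place).
8.96 × 44 = 394.24 → 3.9 × 10² s (2 s.f., last digit at the 10^1 place).
Difference: 3386.41 s; keep the coarser place, 10^1.
Result: 3.39 × 10³ s.

3.39 × 10³ s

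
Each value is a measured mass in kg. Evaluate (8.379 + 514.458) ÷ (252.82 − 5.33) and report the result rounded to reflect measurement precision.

2.1126

8.379 + 514.458 = 522.837, limited to 3 d.p. → 6 s.f.; 252.82 − 5.33 = 247.49, limited to 2 d.p. → 5 s.f.
Carrying full precision, 522.837 ÷ 247.49 = 2.11255808315…; keep min(6, 5) = 5 s.f.
Rounded to 5 significant figures: 2.1126.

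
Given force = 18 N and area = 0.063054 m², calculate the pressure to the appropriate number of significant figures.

2.9 × 10^2 Pa

pressure = 18 N ÷ 0.063054 m² = 285.469597488… Pa.
18 has 2 significant figures; 0.063054 has 5.
Division/multiplication keeps the fewest: 2 significant figures.
Rounded: 2.9 × 10^2 Pa.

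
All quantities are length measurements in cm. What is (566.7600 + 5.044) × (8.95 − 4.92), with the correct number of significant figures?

2.30 × 10³ cm²

566.7600 + 5.044 = 571.8040, limited to 3 d.p. → 6 s.f.; 8.95 − 4.92 = 4.03, limited to 2 d.p. → 3 s.f.
Carrying full precision, 571.8040 × 4.03 = 2304.37012; keep min(6, 3) = 3 s.f.
Rounded to 3 significant figures: 2.30 × 10³ cm².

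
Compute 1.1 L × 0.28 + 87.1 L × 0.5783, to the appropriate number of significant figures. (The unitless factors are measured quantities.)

1.1 × 0.28 = 0.308 → 0.31 L (2 s.f., last digit at the 10^-2 place).
87.1 × 0.5783 = 50.36993 → 50.4 L (3 s.f., last digit at the 10^-1 place).
Sum: 50.67793 L; keep the coarser place, 10^-1.
Result: 50.7 L.

50.7 L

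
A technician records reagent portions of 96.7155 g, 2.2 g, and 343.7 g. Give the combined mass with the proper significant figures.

4.426 × 10² g

96.7155 g + 2.2 g + 343.7 g = 442.6155 g.
Addition/subtraction keeps the fewest decimal places: 96.7155 → 4 decimal places, 2.2 → 1 decimal place, 343.7 → 1 decimal place; limit is 1.
Rounded to 1 decimal place: 4.426 × 10² g.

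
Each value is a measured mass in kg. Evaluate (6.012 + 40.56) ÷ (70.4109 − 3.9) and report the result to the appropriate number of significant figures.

6.012 + 40.56 = 46.572, limited to 2 d.p. → 4 s.f.; 70.4109 − 3.9 = 66.5109, limited to 1 d.p. → 3 s.f.
Carrying full precision, 46.572 ÷ 66.5109 = 0.700216054812…; keep min(4, 3) = 3 s.f.
Rounded to 3 significant figures: 0.700.

0.700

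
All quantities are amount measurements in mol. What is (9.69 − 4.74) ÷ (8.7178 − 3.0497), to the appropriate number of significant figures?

8.73 × 10^-1

9.69 − 4.74 = 4.95, limited to 2 d.p. → 3 s.f.; 8.7178 − 3.0497 = 5.6681, limited to 4 d.p. → 5 s.f.
Carrying full precision, 4.95 ÷ 5.6681 = 0.873308516081…; keep min(3, 5) = 3 s.f.
Rounded to 3 significant figures: 8.73 × 10^-1.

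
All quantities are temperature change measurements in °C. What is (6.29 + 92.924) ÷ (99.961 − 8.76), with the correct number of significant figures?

1.088

6.29 + 92.924 = 99.214, limited to 2 d.p. → 4 s.f.; 99.961 − 8.76 = 91.201, limited to 2 d.p. → 4 s.f.
Carrying full precision, 99.214 ÷ 91.201 = 1.08786087872…; keep min(4, 4) = 4 s.f.
Rounded to 4 significant figures: 1.088.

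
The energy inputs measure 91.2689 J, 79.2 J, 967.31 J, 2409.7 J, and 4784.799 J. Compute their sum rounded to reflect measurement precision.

91.2689 J + 79.2 J + 967.31 J + 2409.7 J + 4784.799 J = 8332.2779 J.
Addition/subtraction keeps the fewest decimal places: 91.2689 → 4 decimal places, 79.2 → 1 decimal place, 967.31 → 2 decimal places, 2409.7 → 1 decimal place, 4784.799 → 3 decimal places; limit is 1.
Rounded to 1 decimal place: 8332.3 J.

8332.3 J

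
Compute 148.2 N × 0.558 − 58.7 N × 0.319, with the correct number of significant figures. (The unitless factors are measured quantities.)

148.2 × 0.558 = 82.6956 → 82.7 N (3 s.f., last digit at the 10^-1 place).
58.7 × 0.319 = 18.7253 → 18.7 N (3 s.f., last digit at the 10^-1 place).
Difference: 63.9703 N; keep the coarser place, 10^-1.
Result: 64.0 N.

64.0 N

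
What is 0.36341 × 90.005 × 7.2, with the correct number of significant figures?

2.4 × 10²

0.36341 × 90.005 × 7.2 = 235.50276276
Multiplication/division keeps the fewest significant figures: 0.36341 → 5 s.f., 90.005 → 5 s.f., 7.2 → 2 s.f.; limit is 2.
Rounded to 2 significant figures: 2.4 × 10².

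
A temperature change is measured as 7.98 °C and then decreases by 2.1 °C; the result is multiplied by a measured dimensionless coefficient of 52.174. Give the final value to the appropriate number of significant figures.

7.98 °C − 2.1 °C = 5.88 °C; the difference is limited to 1 decimal place (2 s.f.).
Carrying full precision, 5.88 × 52.174 = 306.78312 °C; 52.174 has 5 s.f., so the result keeps min(2, 5) = 2 s.f.
Rounded to 2 significant figures: 3.1 × 10^2 °C.

3.1 × 10^2 °C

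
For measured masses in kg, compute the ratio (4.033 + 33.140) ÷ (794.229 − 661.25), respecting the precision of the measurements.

4.033 + 33.140 = 37.173, limited to 3 d.p. → 5 s.f.; 794.229 − 661.25 = 132.979, limited to 2 d.p. → 5 s.f.
Carrying full precision, 37.173 ÷ 132.979 = 0.279540378556…; keep min(5, 5) = 5 s.f.
Rounded to 5 significant figures: 0.27954.

0.27954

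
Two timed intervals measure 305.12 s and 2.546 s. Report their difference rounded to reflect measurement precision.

305.12 s − 2.546 s = 302.574 s.
Addition/subtraction keeps the fewest decimal places: 305.12 → 2 decimal places, 2.546 → 3 decimal places; limit is 2.
Rounded to 2 decimal places: 302.57 s.

302.57 s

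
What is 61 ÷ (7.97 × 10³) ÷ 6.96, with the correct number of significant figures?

61 ÷ (7.97 × 10³) ÷ 6.96 = 0.00109966973853…
Multiplication/division keeps the fewest significant figures: 61 → 2 s.f., 7.97 × 10³ → 3 s.f., 6.96 → 3 s.f.; limit is 2.
Rounded to 2 significant figures: 0.0011.

0.0011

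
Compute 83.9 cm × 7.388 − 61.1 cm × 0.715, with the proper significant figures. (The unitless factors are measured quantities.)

83.9 × 7.388 = 619.8532 → 6.20 × 10² cm (3 s.f., last digit at the 10^0 place).
61.1 × 0.715 = 43.6865 → 43.7 cm (3 s.f., last digit at the 10^-1 place).
Difference: 576.1667 cm; keep the coarser place, 10^0.
Result: 576 cm.

576 cm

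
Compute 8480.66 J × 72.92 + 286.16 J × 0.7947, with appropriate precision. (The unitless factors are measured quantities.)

8480.66 × 72.92 = 618409.7272 → 6.184 × 10⁵ J (4 s.f., last digit at the 10^2 place).
286.16 × 0.7947 = 227.411352 → 227.4 J (4 s.f., last digit at the 10^-1 place).
Sum: 618637.138552 J; keep the coarser place, 10^2.
Result: 6.186 × 10⁵ J.

6.186 × 10⁵ J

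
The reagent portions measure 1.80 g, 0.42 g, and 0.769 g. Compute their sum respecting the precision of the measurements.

1.80 g + 0.42 g + 0.769 g = 2.989 g.
Addition/subtraction keeps the fewest decimal places: 1.80 → 2 decimal places, 0.42 → 2 decimal places, 0.769 → 3 decimal places; limit is 2.
Rounded to 2 decimal places: 2.99 g.

2.99 g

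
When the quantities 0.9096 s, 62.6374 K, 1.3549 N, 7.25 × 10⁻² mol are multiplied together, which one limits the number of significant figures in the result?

7.25 × 10⁻² mol

0.9096 s → 4 s.f.; 62.6374 K → 6 s.f.; 1.3549 N → 5 s.f.; 7.25 × 10⁻² mol → 3 s.f.
The fewest is 3 significant figures, from 7.25 × 10⁻² mol.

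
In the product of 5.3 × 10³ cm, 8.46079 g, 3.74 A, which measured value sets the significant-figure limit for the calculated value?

5.3 × 10³ cm → 2 s.f.; 8.46079 g → 6 s.f.; 3.74 A → 3 s.f.
The fewest is 2 significant figures, from 5.3 × 10³ cm.

5.3 × 10³ cm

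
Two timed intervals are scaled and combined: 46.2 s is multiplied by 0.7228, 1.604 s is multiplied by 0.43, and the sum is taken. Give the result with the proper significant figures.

46.2 × 0.7228 = 33.39336 → 33.4 s (3 s.f., last digit at the 10^-1 place).
1.604 × 0.43 = 0.68972 → 0.69 s (2 s.f., last digit at the 10^-2 place).
Sum: 34.08308 s; keep the coarser place, 10^-1.
Result: 34.1 s.

34.1 s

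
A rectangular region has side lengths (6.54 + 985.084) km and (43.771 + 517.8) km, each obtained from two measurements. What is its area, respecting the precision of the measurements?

5.569 × 10^5 km²

6.54 + 985.084 = 991.624, limited to 2 d.p. → 5 s.f.; 43.771 + 517.8 = 561.571, limited to 1 d.p. → 4 s.f.
Carrying full precision, 991.624 × 561.571 = 556867.281304; keep min(5, 4) = 4 s.f.
Rounded to 4 significant figures: 5.569 × 10^5 km².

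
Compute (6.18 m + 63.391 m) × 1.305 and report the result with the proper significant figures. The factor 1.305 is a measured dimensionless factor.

6.18 m + 63.391 m = 69.571 m; the sum is limited to 2 decimal places (4 s.f.).
Carrying full precision, 69.571 × 1.305 = 90.790155 m; 1.305 has 4 s.f., so the result keeps min(4, 4) = 4 s.f.
Rounded to 4 significant figures: 90.79 m.

90.79 m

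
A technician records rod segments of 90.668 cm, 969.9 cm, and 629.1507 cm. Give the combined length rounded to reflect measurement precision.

1689.7 cm

90.668 cm + 969.9 cm + 629.1507 cm = 1689.7187 cm.
Addition/subtraction keeps the fewest decimal places: 90.668 → 3 decimal places, 969.9 → 1 decimal place, 629.1507 → 4 decimal places; limit is 1.
Rounded to 1 decimal place: 1689.7 cm.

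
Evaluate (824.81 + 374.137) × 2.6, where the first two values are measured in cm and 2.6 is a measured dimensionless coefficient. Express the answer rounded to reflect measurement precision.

824.81 cm + 374.137 cm = 1198.947 cm; the sum is limited to 2 decimal places (6 s.f.).
Carrying full precision, 1198.947 × 2.6 = 3117.2622 cm; 2.6 has 2 s.f., so the result keeps min(6, 2) = 2 s.f.
Rounded to 2 significant figures: 3.1 × 10^3 cm.

3.1 × 10^3 cm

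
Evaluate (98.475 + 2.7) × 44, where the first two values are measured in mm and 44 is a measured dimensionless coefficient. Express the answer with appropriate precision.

4.5 × 10³ mm

98.475 mm + 2.7 mm = 101.175 mm; the sum is limited to 1 decimal place (4 s.f.).
Carrying full precision, 101.175 × 44 = 4451.7 mm; 44 has 2 s.f., so the result keeps min(4, 2) = 2 s.f.
Rounded to 2 significant figures: 4.5 × 10³ mm.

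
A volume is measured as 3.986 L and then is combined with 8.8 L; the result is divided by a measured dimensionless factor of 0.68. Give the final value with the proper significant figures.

19 L

3.986 L + 8.8 L = 12.786 L; the sum is limited to 1 decimal place (3 s.f.).
Carrying full precision, 12.786 ÷ 0.68 = 18.8029411765… L; 0.68 has 2 s.f., so the result keeps min(3, 2) = 2 s.f.
Rounded to 2 significant figures: 19 L.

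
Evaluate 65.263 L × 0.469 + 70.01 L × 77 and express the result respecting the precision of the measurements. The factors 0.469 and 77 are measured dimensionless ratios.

65.263 × 0.469 = 30.608347 → 30.6 L (3 s.f., last digit at the 10^-1 place).
70.01 × 77 = 5390.77 → 5.4 × 10^3 L (2 s.f., last digit at the 10^2 place).
Sum: 5421.378347 L; keep the coarser place, 10^2.
Result: 5.4 × 10^3 L.

5.4 × 10^3 L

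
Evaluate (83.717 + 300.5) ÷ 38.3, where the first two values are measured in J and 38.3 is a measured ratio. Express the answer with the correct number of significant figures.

83.717 J + 300.5 J = 384.217 J; the sum is limited to 1 decimal place (4 s.f.).
Carrying full precision, 384.217 ÷ 38.3 = 10.0317754569… J; 38.3 has 3 s.f., so the result keeps min(4, 3) = 3 s.f.
Rounded to 3 significant figures: 10.0 J.

10.0 J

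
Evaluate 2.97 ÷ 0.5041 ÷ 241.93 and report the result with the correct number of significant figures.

2.97 ÷ 0.5041 ÷ 241.93 = 0.0243528630476…
Multiplication/division keeps the fewest significant figures: 2.97 → 3 s.f., 0.5041 → 4 s.f., 241.93 → 5 s.f.; limit is 3.
Rounded to 3 significant figures: 0.0244.

0.0244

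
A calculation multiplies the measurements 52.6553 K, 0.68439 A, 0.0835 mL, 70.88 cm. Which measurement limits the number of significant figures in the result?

0.0835 mL

52.6553 K → 6 s.f.; 0.68439 A → 5 s.f.; 0.0835 mL → 3 s.f.; 70.88 cm → 4 s.f.
The fewest is 3 significant figures, from 0.0835 mL.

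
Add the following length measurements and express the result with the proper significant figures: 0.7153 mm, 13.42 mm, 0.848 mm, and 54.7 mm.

0.7153 mm + 13.42 mm + 0.848 mm + 54.7 mm = 69.6833 mm.
Addition/subtraction keeps the fewest decimal places: 0.7153 → 4 decimal places, 13.42 → 2 decimal places, 0.848 → 3 decimal places, 54.7 → 1 decimal place; limit is 1.
Rounded to 1 decimal place: 69.7 mm.

69.7 mm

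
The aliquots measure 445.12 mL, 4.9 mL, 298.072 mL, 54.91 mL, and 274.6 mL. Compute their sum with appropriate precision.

1077.6 mL

445.12 mL + 4.9 mL + 298.072 mL + 54.91 mL + 274.6 mL = 1077.602 mL.
Addition/subtraction keeps the fewest decimal places: 445.12 → 2 decimal places, 4.9 → 1 decimal place, 298.072 → 3 decimal places, 54.91 → 2 decimal places, 274.6 → 1 decimal place; limit is 1.
Rounded to 1 decimal place: 1077.6 mL.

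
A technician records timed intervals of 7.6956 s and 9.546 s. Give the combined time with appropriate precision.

17.242 s

7.6956 s + 9.546 s = 17.2416 s.
Addition/subtraction keeps the fewest decimal places: 7.6956 → 4 decimal places, 9.546 → 3 decimal places; limit is 3.
Rounded to 3 decimal places: 17.242 s.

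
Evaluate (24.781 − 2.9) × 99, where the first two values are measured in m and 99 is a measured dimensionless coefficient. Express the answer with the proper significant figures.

24.781 m − 2.9 m = 21.881 m; the difference is limited to 1 decimal place (3 s.f.).
Carrying full precision, 21.881 × 99 = 2166.219 m; 99 has 2 s.f., so the result keeps min(3, 2) = 2 s.f.
Rounded to 2 significant figures: 2.2 × 10³ m.

2.2 × 10³ m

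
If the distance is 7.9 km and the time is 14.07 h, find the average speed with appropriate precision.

average speed = 7.9 km ÷ 14.07 h = 0.561478322672… km/h.
7.9 has 2 significant figures; 14.07 has 4.
Division/multiplication keeps the fewest: 2 significant figures.
Rounded: 0.56 km/h.

0.56 km/h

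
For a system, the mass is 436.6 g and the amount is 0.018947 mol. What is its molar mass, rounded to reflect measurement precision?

molar mass = 436.6 g ÷ 0.018947 mol = 23043.2258405… g/mol.
436.6 has 4 significant figures; 0.018947 has 5.
Division/multiplication keeps the fewest: 4 significant figures.
Rounded: 2.304 × 10⁴ g/mol.

2.304 × 10⁴ g/mol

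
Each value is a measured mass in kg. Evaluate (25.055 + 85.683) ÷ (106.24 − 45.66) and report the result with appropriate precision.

25.055 + 85.683 = 110.738, limited to 3 d.p. → 6 s.f.; 106.24 − 45.66 = 60.58, limited to 2 d.p. → 4 s.f.
Carrying full precision, 110.738 ÷ 60.58 = 1.8279630241…; keep min(6, 4) = 4 s.f.
Rounded to 4 significant figures: 1.828.

1.828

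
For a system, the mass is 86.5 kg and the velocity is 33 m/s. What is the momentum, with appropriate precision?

2.9 × 10³ kg·m/s

momentum = 86.5 kg × 33 m/s = 2854.5 kg·m/s.
86.5 has 3 significant figures; 33 has 2.
Division/multiplication keeps the fewest: 2 significant figures.
Rounded: 2.9 × 10³ kg·m/s.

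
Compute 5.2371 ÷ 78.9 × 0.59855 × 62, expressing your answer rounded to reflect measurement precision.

5.2371 ÷ 78.9 × 0.59855 × 62 = 2.46323580114…
Multiplication/division keeps the fewest significant figures: 5.2371 → 5 s.f., 78.9 → 3 s.f., 0.59855 → 5 s.f., 62 → 2 s.f.; limit is 2.
Rounded to 2 significant figures: 2.5.

2.5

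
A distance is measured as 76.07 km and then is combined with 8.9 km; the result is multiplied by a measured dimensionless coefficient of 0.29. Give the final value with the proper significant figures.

25 km

76.07 km + 8.9 km = 84.97 km; the sum is limited to 1 decimal place (3 s.f.).
Carrying full precision, 84.97 × 0.29 = 24.6413 km; 0.29 has 2 s.f., so the result keeps min(3, 2) = 2 s.f.
Rounded to 2 significant figures: 25 km.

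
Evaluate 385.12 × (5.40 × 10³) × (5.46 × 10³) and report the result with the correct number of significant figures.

385.12 × (5.40 × 10³) × (5.46 × 10³) = 1.135487808 × 10^10
Multiplication/division keeps the fewest significant figures: 385.12 → 5 s.f., 5.40 × 10³ → 3 s.f., 5.46 × 10³ → 3 s.f.; limit is 3.
Rounded to 3 significant figures: 1.14 × 10¹⁰.

1.14 × 10¹⁰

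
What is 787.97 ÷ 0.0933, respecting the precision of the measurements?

8.45 × 10^3

787.97 ÷ 0.0933 = 8445.55198285…
Multiplication/division keeps the fewest significant figures: 787.97 → 5 s.f., 0.0933 → 3 s.f.; limit is 3.
Rounded to 3 significant figures: 8.45 × 10^3.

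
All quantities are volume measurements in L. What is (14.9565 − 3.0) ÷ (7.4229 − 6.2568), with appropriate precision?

14.9565 − 3.0 = 11.9565, limited to 1 d.p. → 3 s.f.; 7.4229 − 6.2568 = 1.1661, limited to 4 d.p. → 5 s.f.
Carrying full precision, 11.9565 ÷ 1.1661 = 10.2534087986…; keep min(3, 5) = 3 s.f.
Rounded to 3 significant figures: 10.3.

10.3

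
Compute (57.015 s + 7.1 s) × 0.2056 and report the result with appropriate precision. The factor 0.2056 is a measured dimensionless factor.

13.2 s

57.015 s + 7.1 s = 64.115 s; the sum is limited to 1 decimal place (3 s.f.).
Carrying full precision, 64.115 × 0.2056 = 13.182044 s; 0.2056 has 4 s.f., so the result keeps min(3, 4) = 3 s.f.
Rounded to 3 significant figures: 13.2 s.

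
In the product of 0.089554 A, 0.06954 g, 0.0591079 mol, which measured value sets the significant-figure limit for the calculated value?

0.089554 A → 5 s.f.; 0.06954 g → 4 s.f.; 0.0591079 mol → 6 s.f.
The fewest is 4 significant figures, from 0.06954 g.

0.06954 g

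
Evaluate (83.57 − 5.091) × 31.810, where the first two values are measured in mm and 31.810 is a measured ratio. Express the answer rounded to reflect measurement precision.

83.57 mm − 5.091 mm = 78.479 mm; the difference is limited to 2 decimal places (4 s.f.).
Carrying full precision, 78.479 × 31.810 = 2496.41699 mm; 31.810 has 5 s.f., so the result keeps min(4, 5) = 4 s.f.
Rounded to 4 significant figures: 2496 mm.

2496 mm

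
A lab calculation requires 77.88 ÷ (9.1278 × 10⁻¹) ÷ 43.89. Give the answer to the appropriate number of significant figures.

1.944

77.88 ÷ (9.1278 × 10⁻¹) ÷ 43.89 = 1.94399098384…
Multiplication/division keeps the fewest significant figures: 77.88 → 4 s.f., 9.1278 × 10⁻¹ → 5 s.f., 43.89 → 4 s.f.; limit is 4.
Rounded to 4 significant figures: 1.944.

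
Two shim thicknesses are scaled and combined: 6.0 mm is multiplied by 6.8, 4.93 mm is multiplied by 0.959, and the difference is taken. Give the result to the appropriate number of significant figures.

36 mm

6.0 × 6.8 = 40.8 → 41 mm (2 s.f., last digit at the 10^0 place).
4.93 × 0.959 = 4.72787 → 4.73 mm (3 s.f., last digit at the 10^-2 place).
Difference: 36.07213 mm; keep the coarser place, 10^0.
Result: 36 mm.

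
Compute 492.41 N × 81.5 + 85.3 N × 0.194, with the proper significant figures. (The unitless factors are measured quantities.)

492.41 × 81.5 = 40131.415 → 4.01 × 10^4 N (3 s.f., last digit at the 10^2 place).
85.3 × 0.194 = 16.5482 → 16.5 N (3 s.f., last digit at the 10^-1 place).
Sum: 40147.9632 N; keep the coarser place, 10^2.
Result: 4.01 × 10^4 N.

4.01 × 10^4 N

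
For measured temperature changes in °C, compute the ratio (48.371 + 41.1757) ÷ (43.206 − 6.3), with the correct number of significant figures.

48.371 + 41.1757 = 89.5467, limited to 3 d.p. → 5 s.f.; 43.206 − 6.3 = 36.906, limited to 1 d.p. → 3 s.f.
Carrying full precision, 89.5467 ÷ 36.906 = 2.42634530971…; keep min(5, 3) = 3 s.f.
Rounded to 3 significant figures: 2.43.

2.43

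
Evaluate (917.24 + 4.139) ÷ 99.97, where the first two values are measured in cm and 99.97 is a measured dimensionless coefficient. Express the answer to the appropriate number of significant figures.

9.217 cm

917.24 cm + 4.139 cm = 921.379 cm; the sum is limited to 2 decimal places (5 s.f.).
Carrying full precision, 921.379 ÷ 99.97 = 9.21655496649… cm; 99.97 has 4 s.f., so the result keeps min(5, 4) = 4 s.f.
Rounded to 4 significant figures: 9.217 cm.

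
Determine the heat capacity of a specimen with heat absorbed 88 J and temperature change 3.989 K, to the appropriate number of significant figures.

22 J/K

heat capacity = 88 J ÷ 3.989 K = 22.0606668338… J/K.
88 has 2 significant figures; 3.989 has 4.
Division/multiplication keeps the fewest: 2 significant figures.
Rounded: 22 J/K.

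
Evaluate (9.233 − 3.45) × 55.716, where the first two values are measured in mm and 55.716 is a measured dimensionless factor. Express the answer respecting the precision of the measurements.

322 mm

9.233 mm − 3.45 mm = 5.783 mm; the difference is limited to 2 decimal places (3 s.f.).
Carrying full precision, 5.783 × 55.716 = 322.205628 mm; 55.716 has 5 s.f., so the result keeps min(3, 5) = 3 s.f.
Rounded to 3 significant figures: 322 mm.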